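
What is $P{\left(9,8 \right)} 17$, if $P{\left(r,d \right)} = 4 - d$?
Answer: $-68$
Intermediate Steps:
$P{\left(9,8 \right)} 17 = \left(4 - 8\right) 17 = \left(-4\right) 17 = -68$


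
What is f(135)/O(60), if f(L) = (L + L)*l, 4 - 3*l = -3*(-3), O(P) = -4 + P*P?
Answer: -225/1798 ≈ -0.12514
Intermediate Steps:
O(P) = -4 + P²
l = -5/3 (l = 4/3 - (-1)*(-3) = 4/3 - ⅓*9 = 4/3 - 3 = -5/3 ≈ -1.6667)
f(L) = -10*L/3 (f(L) = (L + L)*(-5/3) = (2*L)*(-5/3) = -10*L/3)
f(135)/O(60) = (-10/3*135)/(-4 + 60²) = -450/(-4 + 3600) = -450/3596 = -450*1/3596 = -225/1798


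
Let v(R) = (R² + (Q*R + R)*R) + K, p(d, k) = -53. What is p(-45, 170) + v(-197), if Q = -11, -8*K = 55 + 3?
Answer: -1397365/4 ≈ -3.4934e+5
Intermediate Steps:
K = -29/4 (K = -(55 + 3)/8 = -⅛*58 = -29/4 ≈ -7.2500)
v(R) = -29/4 - 9*R² (v(R) = (R² + (-11*R + R)*R) - 29/4 = (R² + (-10*R)*R) - 29/4 = (R² - 10*R²) - 29/4 = -9*R² - 29/4 = -29/4 - 9*R²)
p(-45, 170) + v(-197) = -53 + (-29/4 - 9*(-197)²) = -53 + (-29/4 - 9*38809) = -53 + (-29/4 - 349281) = -53 - 1397153/4 = -1397365/4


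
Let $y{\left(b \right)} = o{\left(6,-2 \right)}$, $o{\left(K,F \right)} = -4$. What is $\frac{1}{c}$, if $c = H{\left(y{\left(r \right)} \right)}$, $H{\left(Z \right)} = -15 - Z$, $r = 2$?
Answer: $- \frac{1}{11} \approx -0.090909$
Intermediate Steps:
$y{\left(b \right)} = -4$
$c = -11$ ($c = -15 - -4 = -15 + 4 = -11$)
$\frac{1}{c} = \frac{1}{-11} = - \frac{1}{11}$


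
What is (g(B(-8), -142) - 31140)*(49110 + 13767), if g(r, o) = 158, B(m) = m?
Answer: -1948055214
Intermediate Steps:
(g(B(-8), -142) - 31140)*(49110 + 13767) = (158 - 31140)*(49110 + 13767) = -30982*62877 = -1948055214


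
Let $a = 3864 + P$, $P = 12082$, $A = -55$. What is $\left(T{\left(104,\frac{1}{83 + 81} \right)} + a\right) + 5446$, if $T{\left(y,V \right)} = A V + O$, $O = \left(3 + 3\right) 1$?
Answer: $\frac{3509217}{164} \approx 21398.0$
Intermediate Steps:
$a = 15946$ ($a = 3864 + 12082 = 15946$)
$O = 6$ ($O = 6 \cdot 1 = 6$)
$T{\left(y,V \right)} = 6 - 55 V$ ($T{\left(y,V \right)} = - 55 V + 6 = 6 - 55 V$)
$\left(T{\left(104,\frac{1}{83 + 81} \right)} + a\right) + 5446 = \left(\left(6 - \frac{55}{83 + 81}\right) + 15946\right) + 5446 = \left(\left(6 - \frac{55}{164}\right) + 15946\right) + 5446 = \left(\frac{929}{164} + 15946\right) + 5446 = \frac{2616073}{164} + 5446 = \frac{3509217}{164}$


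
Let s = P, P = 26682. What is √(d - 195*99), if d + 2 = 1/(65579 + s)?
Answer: I*√164342962487886/92261 ≈ 138.95*I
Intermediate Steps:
s = 26682
d = -184521/92261 (d = -2 + 1/(65579 + 26682) = -2 + 1/92261 = -184521/92261 ≈ -2.0000)
√(d - 195*99) = √(-184521/92261 - 195*99) = √(-184521/92261 - 19305) = √(-1781283126/92261) = I*√164342962487886/92261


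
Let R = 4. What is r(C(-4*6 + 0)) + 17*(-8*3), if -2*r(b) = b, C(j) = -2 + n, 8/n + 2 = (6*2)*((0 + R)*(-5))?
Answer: -49245/121 ≈ -406.98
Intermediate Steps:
n = -4/121 (n = 8/(-2 + (6*2)*((0 + 4)*(-5))) = 8/(-2 + 12*(4*(-5))) = 8/(-2 + 12*(-20)) = 8/(-2 - 240) = 8/(-242) = 8*(-1/242) = -4/121 ≈ -0.033058)
C(j) = -246/121 (C(j) = -2 - 4/121 = -246/121)
r(b) = -b/2
r(C(-4*6 + 0)) + 17*(-8*3) = -½*(-246/121) + 17*(-8*3) = 123/121 + 17*(-24) = 123/121 - 408 = -49245/121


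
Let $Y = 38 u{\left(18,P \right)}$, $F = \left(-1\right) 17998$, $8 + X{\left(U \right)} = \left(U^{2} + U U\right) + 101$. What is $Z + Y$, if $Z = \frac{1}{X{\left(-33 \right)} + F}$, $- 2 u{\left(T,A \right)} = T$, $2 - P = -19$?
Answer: $- \frac{5378635}{15727} \approx -342.0$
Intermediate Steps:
$P = 21$ ($P = 2 - -19 = 2 + 19 = 21$)
$X{\left(U \right)} = 93 + 2 U^{2}$ ($X{\left(U \right)} = -8 + \left(\left(U^{2} + U U\right) + 101\right) = -8 + \left(\left(U^{2} + U^{2}\right) + 101\right) = -8 + \left(2 U^{2} + 101\right) = -8 + \left(101 + 2 U^{2}\right) = 93 + 2 U^{2}$)
$u{\left(T,A \right)} = - \frac{T}{2}$
$F = -17998$
$Y = -342$ ($Y = 38 \left(\left(- \frac{1}{2}\right) 18\right) = 38 \left(-9\right) = -342$)
$Z = - \frac{1}{15727}$ ($Z = \frac{1}{\left(93 + 2 \left(-33\right)^{2}\right) - 17998} = \frac{1}{\left(93 + 2 \cdot 1089\right) - 17998} = \frac{1}{\left(93 + 2178\right) - 17998} = \frac{1}{2271 - 17998} = \frac{1}{-15727} = - \frac{1}{15727} \approx -6.3585 \cdot 10^{-5}$)
$Z + Y = - \frac{1}{15727} - 342 = - \frac{5378635}{15727}$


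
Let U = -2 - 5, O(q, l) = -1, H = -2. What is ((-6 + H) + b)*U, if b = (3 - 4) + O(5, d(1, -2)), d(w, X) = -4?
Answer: 70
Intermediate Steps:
b = -2 (b = (3 - 4) - 1 = -1 - 1 = -2)
U = -7
((-6 + H) + b)*U = ((-6 - 2) - 2)*(-7) = (-8 - 2)*(-7) = -10*(-7) = 70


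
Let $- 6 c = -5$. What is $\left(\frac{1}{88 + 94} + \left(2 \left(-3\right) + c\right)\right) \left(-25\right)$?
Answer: $\frac{35225}{273} \approx 129.03$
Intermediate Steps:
$c = \frac{5}{6}$ ($c = \left(- \frac{1}{6}\right) \left(-5\right) = \frac{5}{6} \approx 0.83333$)
$\left(\frac{1}{88 + 94} + \left(2 \left(-3\right) + c\right)\right) \left(-25\right) = \left(\frac{1}{88 + 94} + \left(2 \left(-3\right) + \frac{5}{6}\right)\right) \left(-25\right) = \left(\frac{1}{182} + \left(-6 + \frac{5}{6}\right)\right) \left(-25\right) = \left(\frac{1}{182} - \frac{31}{6}\right) \left(-25\right) = \left(- \frac{1409}{273}\right) \left(-25\right) = \frac{35225}{273}$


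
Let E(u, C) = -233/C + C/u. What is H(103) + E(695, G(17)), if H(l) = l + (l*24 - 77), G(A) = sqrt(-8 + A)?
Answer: 5046404/2085 ≈ 2420.3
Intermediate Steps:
H(l) = -77 + 25*l (H(l) = l + (24*l - 77) = l + (-77 + 24*l) = -77 + 25*l)
H(103) + E(695, G(17)) = (-77 + 25*103) + (-233/sqrt(-8 + 17) + sqrt(-8 + 17)/695) = (-77 + 2575) + (-233/(sqrt(9)) + sqrt(9)*(1/695)) = 2498 + (-233/3 + 3*(1/695)) = 2498 + (-233*1/3 + 3/695) = 2498 + (-233/3 + 3/695) = 2498 - 161926/2085 = 5046404/2085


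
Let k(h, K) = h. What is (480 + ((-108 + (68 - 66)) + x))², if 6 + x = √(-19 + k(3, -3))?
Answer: 135408 + 2944*I ≈ 1.3541e+5 + 2944.0*I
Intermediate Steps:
x = -6 + 4*I (x = -6 + √(-19 + 3) = -6 + √(-16) = -6 + 4*I ≈ -6.0 + 4.0*I)
(480 + ((-108 + (68 - 66)) + x))² = (480 + ((-108 + (68 - 66)) + (-6 + 4*I)))² = (480 + ((-108 + 2) + (-6 + 4*I)))² = (480 + (-106 + (-6 + 4*I)))² = (480 + (-112 + 4*I))² = (368 + 4*I)²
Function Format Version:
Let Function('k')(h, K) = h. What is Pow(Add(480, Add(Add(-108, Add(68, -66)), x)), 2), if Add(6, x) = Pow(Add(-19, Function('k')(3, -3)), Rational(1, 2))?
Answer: Add(135408, Mul(2944, I)) ≈ Add(1.3541e+5, Mul(2944.0, I))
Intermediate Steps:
x = Add(-6, Mul(4, I)) (x = Add(-6, Pow(Add(-19, 3), Rational(1, 2))) = Add(-6, Pow(-16, Rational(1, 2))) = Add(-6, Mul(4, I)) ≈ Add(-6.0000, Mul(4.0000, I)))
Pow(Add(480, Add(Add(-108, Add(68, -66)), x)), 2) = Pow(Add(480, Add(Add(-108, Add(68, -66)), Add(-6, Mul(4, I)))), 2) = Pow(Add(480, Add(Add(-108, 2), Add(-6, Mul(4, I)))), 2) = Pow(Add(480, Add(-106, Add(-6, Mul(4, I)))), 2) = Pow(Add(480, Add(-112, Mul(4, I))), 2) = Pow(Add(368, Mul(4, I)), 2)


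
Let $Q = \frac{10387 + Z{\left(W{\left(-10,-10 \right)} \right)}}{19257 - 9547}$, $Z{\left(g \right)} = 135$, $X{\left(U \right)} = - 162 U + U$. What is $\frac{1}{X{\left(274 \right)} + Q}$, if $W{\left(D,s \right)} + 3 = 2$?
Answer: $- \frac{4855}{214168209} \approx -2.2669 \cdot 10^{-5}$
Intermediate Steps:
$X{\left(U \right)} = - 161 U$
$W{\left(D,s \right)} = -1$ ($W{\left(D,s \right)} = -3 + 2 = -1$)
$Q = \frac{5261}{4855}$ ($Q = \frac{10387 + 135}{19257 - 9547} = \frac{10522}{9710} = 10522 \cdot \frac{1}{9710} = \frac{5261}{4855} \approx 1.0836$)
$\frac{1}{X{\left(274 \right)} + Q} = \frac{1}{\left(-161\right) 274 + \frac{5261}{4855}} = \frac{1}{-44114 + \frac{5261}{4855}} = \frac{1}{- \frac{214168209}{4855}} = - \frac{4855}{214168209}$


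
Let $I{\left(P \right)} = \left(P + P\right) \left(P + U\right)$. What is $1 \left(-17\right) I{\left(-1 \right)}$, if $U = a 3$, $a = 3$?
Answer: $272$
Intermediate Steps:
$U = 9$ ($U = 3 \cdot 3 = 9$)
$I{\left(P \right)} = 2 P \left(9 + P\right)$ ($I{\left(P \right)} = \left(P + P\right) \left(P + 9\right) = 2 P \left(9 + P\right)$)
$1 \left(-17\right) I{\left(-1 \right)} = 1 \left(-17\right) 2 \left(-1\right) \left(9 - 1\right) = - 17 \cdot 2 \left(-1\right) 8 = \left(-17\right) \left(-16\right) = 272$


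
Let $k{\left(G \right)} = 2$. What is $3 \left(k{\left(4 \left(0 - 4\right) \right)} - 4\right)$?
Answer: $-6$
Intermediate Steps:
$3 \left(k{\left(4 \left(0 - 4\right) \right)} - 4\right) = 3 \left(2 - 4\right) = 3 \left(-2\right) = -6$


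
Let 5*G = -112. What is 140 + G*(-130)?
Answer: 3052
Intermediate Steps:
G = -112/5 (G = (⅕)*(-112) = -112/5 ≈ -22.400)
140 + G*(-130) = 140 - 112/5*(-130) = 140 + 2912 = 3052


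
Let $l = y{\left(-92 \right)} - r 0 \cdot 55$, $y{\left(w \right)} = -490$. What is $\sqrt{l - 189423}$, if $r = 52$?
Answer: $i \sqrt{189913} \approx 435.79 i$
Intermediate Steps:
$l = -490$ ($l = -490 - 52 \cdot 0 \cdot 55 = -490 - 0 \cdot 55 = -490 - 0 = -490 + 0 = -490$)
$\sqrt{l - 189423} = \sqrt{-490 - 189423} = \sqrt{-189913} = i \sqrt{189913}$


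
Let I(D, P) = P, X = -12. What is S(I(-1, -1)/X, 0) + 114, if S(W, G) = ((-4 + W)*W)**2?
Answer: 2366113/20736 ≈ 114.11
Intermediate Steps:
S(W, G) = W**2*(-4 + W)**2 (S(W, G) = (W*(-4 + W))**2 = W**2*(-4 + W)**2)
S(I(-1, -1)/X, 0) + 114 = (-1/(-12))**2*(-4 - 1/(-12))**2 + 114 = (-1*(-1/12))**2*(-4 - 1*(-1/12))**2 + 114 = (1/12)**2*(-4 + 1/12)**2 + 114 = (-47/12)**2/144 + 114 = (1/144)*(2209/144) + 114 = 2209/20736 + 114 = 2366113/20736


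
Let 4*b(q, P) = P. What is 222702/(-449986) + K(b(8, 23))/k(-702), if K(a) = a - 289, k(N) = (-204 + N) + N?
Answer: -461292563/1447154976 ≈ -0.31876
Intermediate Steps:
k(N) = -204 + 2*N
b(q, P) = P/4
K(a) = -289 + a
222702/(-449986) + K(b(8, 23))/k(-702) = 222702/(-449986) + (-289 + (1/4)*23)/(-204 + 2*(-702)) = 222702*(-1/449986) + (-289 + 23/4)/(-204 - 1404) = -111351/224993 - 1133/4/(-1608) = -111351/224993 - 1133/4*(-1/1608) = -111351/224993 + 1133/6432 = -461292563/1447154976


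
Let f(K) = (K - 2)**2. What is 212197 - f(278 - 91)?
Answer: 177972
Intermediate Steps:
f(K) = (-2 + K)**2
212197 - f(278 - 91) = 212197 - (-2 + (278 - 91))**2 = 212197 - (-2 + 187)**2 = 212197 - 1*185**2 = 212197 - 1*34225 = 212197 - 34225 = 177972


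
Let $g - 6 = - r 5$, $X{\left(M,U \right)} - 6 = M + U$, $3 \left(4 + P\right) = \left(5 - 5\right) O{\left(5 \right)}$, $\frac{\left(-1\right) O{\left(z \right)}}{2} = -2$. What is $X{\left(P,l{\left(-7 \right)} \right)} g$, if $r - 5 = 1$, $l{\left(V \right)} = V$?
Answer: $120$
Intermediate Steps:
$O{\left(z \right)} = 4$ ($O{\left(z \right)} = \left(-2\right) \left(-2\right) = 4$)
$r = 6$ ($r = 5 + 1 = 6$)
$P = -4$ ($P = -4 + \frac{\left(5 - 5\right) 4}{3} = -4 + \frac{0 \cdot 4}{3} = -4 + \frac{1}{3} \cdot 0 = -4 + 0 = -4$)
$X{\left(M,U \right)} = 6 + M + U$ ($X{\left(M,U \right)} = 6 + \left(M + U\right) = 6 + M + U$)
$g = -24$ ($g = 6 + \left(-1\right) 6 \cdot 5 = 6 - 30 = -24$)
$X{\left(P,l{\left(-7 \right)} \right)} g = \left(6 - 4 - 7\right) \left(-24\right) = \left(-5\right) \left(-24\right) = 120$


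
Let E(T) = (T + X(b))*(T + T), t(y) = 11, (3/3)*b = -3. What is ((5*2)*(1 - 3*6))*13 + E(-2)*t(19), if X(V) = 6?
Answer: -2386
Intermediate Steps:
b = -3
E(T) = 2*T*(6 + T) (E(T) = (T + 6)*(T + T) = (6 + T)*(2*T) = 2*T*(6 + T))
((5*2)*(1 - 3*6))*13 + E(-2)*t(19) = ((5*2)*(1 - 3*6))*13 + (2*(-2)*(6 - 2))*11 = (10*(1 - 18))*13 + (2*(-2)*4)*11 = (10*(-17))*13 - 16*11 = -170*13 - 176 = -2210 - 176 = -2386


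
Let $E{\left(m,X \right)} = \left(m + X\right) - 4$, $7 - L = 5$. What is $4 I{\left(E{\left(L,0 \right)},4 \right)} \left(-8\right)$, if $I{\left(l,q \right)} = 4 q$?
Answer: $-512$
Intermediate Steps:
$L = 2$ ($L = 7 - 5 = 2$)
$E{\left(m,X \right)} = -4 + X + m$ ($E{\left(m,X \right)} = \left(X + m\right) - 4 = -4 + X + m$)
$4 I{\left(E{\left(L,0 \right)},4 \right)} \left(-8\right) = 4 \cdot 4 \cdot 4 \left(-8\right) = 4 \cdot 16 \left(-8\right) = 64 \left(-8\right) = -512$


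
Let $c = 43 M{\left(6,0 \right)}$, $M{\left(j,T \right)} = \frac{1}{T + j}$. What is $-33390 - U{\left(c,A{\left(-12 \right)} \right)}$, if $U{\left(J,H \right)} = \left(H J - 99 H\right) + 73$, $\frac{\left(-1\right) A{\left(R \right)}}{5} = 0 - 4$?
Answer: $- \frac{94879}{3} \approx -31626.0$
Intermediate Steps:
$A{\left(R \right)} = 20$ ($A{\left(R \right)} = - 5 \left(0 - 4\right) = \left(-5\right) \left(-4\right) = 20$)
$c = \frac{43}{6}$ ($c = \frac{43}{0 + 6} = \frac{43}{6} \approx 7.1667$)
$U{\left(J,H \right)} = 73 - 99 H + H J$ ($U{\left(J,H \right)} = \left(- 99 H + H J\right) + 73 = 73 - 99 H + H J$)
$-33390 - U{\left(c,A{\left(-12 \right)} \right)} = -33390 - \left(73 - 1980 + 20 \cdot \frac{43}{6}\right) = -33390 - \left(73 - 1980 + \frac{430}{3}\right) = -33390 - - \frac{5291}{3} = -33390 + \frac{5291}{3} = - \frac{94879}{3}$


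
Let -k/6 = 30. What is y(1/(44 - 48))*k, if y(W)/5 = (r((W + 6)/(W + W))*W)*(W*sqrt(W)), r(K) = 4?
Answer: -225*I/2 ≈ -112.5*I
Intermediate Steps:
k = -180 (k = -6*30 = -180)
y(W) = 20*W**(5/2) (y(W) = 5*((4*W)*(W*sqrt(W))) = 5*((4*W)*W**(3/2)) = 5*(4*W**(5/2)) = 20*W**(5/2))
y(1/(44 - 48))*k = (20*(1/(44 - 48))**(5/2))*(-180) = (20*(1/(-4))**(5/2))*(-180) = (20*(-1/4)**(5/2))*(-180) = (20*(I/32))*(-180) = (5*I/8)*(-180) = -225*I/2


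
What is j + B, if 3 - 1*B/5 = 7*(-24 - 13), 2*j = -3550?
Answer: -465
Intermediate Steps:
j = -1775 (j = (1/2)*(-3550) = -1775)
B = 1310 (B = 15 - 35*(-24 - 13) = 15 - 35*(-37) = 15 - 5*(-259) = 15 + 1295 = 1310)
j + B = -1775 + 1310 = -465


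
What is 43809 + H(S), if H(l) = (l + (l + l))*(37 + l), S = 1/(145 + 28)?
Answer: 1311178767/29929 ≈ 43810.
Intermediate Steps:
S = 1/173 ≈ 0.0057803
H(l) = 3*l*(37 + l) (H(l) = (l + 2*l)*(37 + l) = (3*l)*(37 + l) = 3*l*(37 + l))
43809 + H(S) = 43809 + 3*(1/173)*(37 + 1/173) = 43809 + 3*(1/173)*(6402/173) = 43809 + 19206/29929 = 1311178767/29929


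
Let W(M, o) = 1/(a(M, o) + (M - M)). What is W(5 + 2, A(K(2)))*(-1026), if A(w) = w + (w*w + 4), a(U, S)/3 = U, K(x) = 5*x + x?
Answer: -342/7 ≈ -48.857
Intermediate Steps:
K(x) = 6*x
a(U, S) = 3*U
A(w) = 4 + w + w**2 (A(w) = w + (w**2 + 4) = w + (4 + w**2) = 4 + w + w**2)
W(M, o) = 1/(3*M) (W(M, o) = 1/(3*M + (M - M)) = 1/(3*M + 0) = 1/(3*M))
W(5 + 2, A(K(2)))*(-1026) = (1/(3*(5 + 2)))*(-1026) = ((1/3)/7)*(-1026) = ((1/3)*(1/7))*(-1026) = (1/21)*(-1026) = -342/7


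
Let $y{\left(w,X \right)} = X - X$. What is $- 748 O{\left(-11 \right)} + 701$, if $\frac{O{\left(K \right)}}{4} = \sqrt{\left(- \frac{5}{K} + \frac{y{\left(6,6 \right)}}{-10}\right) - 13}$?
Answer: $701 - 272 i \sqrt{1518} \approx 701.0 - 10598.0 i$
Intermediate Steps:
$y{\left(w,X \right)} = 0$
$O{\left(K \right)} = 4 \sqrt{-13 - \frac{5}{K}}$ ($O{\left(K \right)} = 4 \sqrt{\left(- \frac{5}{K} + \frac{0}{-10}\right) - 13} = 4 \sqrt{\left(- \frac{5}{K} + 0 \left(- \frac{1}{10}\right)\right) - 13} = 4 \sqrt{\left(- \frac{5}{K} + 0\right) - 13} = 4 \sqrt{- \frac{5}{K} - 13} = 4 \sqrt{-13 - \frac{5}{K}}$)
$- 748 O{\left(-11 \right)} + 701 = - 748 \cdot 4 \sqrt{-13 - \frac{5}{-11}} + 701 = - 748 \cdot 4 \sqrt{-13 - - \frac{5}{11}} + 701 = - 748 \cdot 4 \sqrt{-13 + \frac{5}{11}} + 701 = - 748 \cdot 4 \sqrt{- \frac{138}{11}} + 701 = - 748 \cdot 4 \frac{i \sqrt{1518}}{11} + 701 = - 748 \frac{4 i \sqrt{1518}}{11} + 701 = - 272 i \sqrt{1518} + 701 = 701 - 272 i \sqrt{1518}$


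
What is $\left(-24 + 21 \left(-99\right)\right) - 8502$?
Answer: $-10605$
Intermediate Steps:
$\left(-24 + 21 \left(-99\right)\right) - 8502 = \left(-24 - 2079\right) - 8502 = -2103 - 8502 = -10605$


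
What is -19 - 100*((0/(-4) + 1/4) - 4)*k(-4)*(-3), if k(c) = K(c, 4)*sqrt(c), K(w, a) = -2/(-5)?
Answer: -19 - 900*I ≈ -19.0 - 900.0*I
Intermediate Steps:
K(w, a) = 2/5 (K(w, a) = -2*(-1/5) = 2/5)
k(c) = 2*sqrt(c)/5
-19 - 100*((0/(-4) + 1/4) - 4)*k(-4)*(-3) = -19 - 100*((0/(-4) + 1/4) - 4)*(2*sqrt(-4)/5)*(-3) = -19 - 100*((0*(-1/4) + 1*(1/4)) - 4)*(2*(2*I)/5)*(-3) = -19 - 100*((0 + 1/4) - 4)*(4*I/5)*(-3) = -19 - 100*(1/4 - 4)*(4*I/5)*(-3) = -19 - 100*(-3*I)*(-3) = -19 - 900*I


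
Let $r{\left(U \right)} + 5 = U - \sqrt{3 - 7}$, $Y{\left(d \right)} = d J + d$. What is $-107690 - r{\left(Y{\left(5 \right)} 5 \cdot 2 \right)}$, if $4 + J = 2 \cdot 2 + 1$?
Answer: $-107785 + 2 i \approx -1.0779 \cdot 10^{5} + 2.0 i$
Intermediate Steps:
$J = 1$ ($J = -4 + \left(2 \cdot 2 + 1\right) = -4 + \left(4 + 1\right) = -4 + 5 = 1$)
$Y{\left(d \right)} = 2 d$ ($Y{\left(d \right)} = d 1 + d = d + d = 2 d$)
$r{\left(U \right)} = -5 + U - 2 i$ ($r{\left(U \right)} = -5 + \left(U - \sqrt{3 - 7}\right) = -5 + \left(U - \sqrt{-4}\right) = -5 + \left(U - 2 i\right) = -5 + U - 2 i$)
$-107690 - r{\left(Y{\left(5 \right)} 5 \cdot 2 \right)} = -107690 - \left(-5 + 2 \cdot 5 \cdot 5 \cdot 2 - 2 i\right) = -107690 - \left(-5 + 10 \cdot 5 \cdot 2 - 2 i\right) = -107690 - \left(-5 + 50 \cdot 2 - 2 i\right) = -107690 - \left(-5 + 100 - 2 i\right) = -107690 - \left(95 - 2 i\right) = -107785 + 2 i$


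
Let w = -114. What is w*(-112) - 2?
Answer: 12766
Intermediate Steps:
w*(-112) - 2 = -114*(-112) - 2 = 12768 - 2 = 12766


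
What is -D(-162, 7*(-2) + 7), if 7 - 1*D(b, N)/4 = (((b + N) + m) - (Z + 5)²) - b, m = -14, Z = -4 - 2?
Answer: -116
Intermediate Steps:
Z = -6
D(b, N) = 88 - 4*N (D(b, N) = 28 - 4*((((b + N) - 14) - (-6 + 5)²) - b) = 28 - 4*((((N + b) - 14) - 1*(-1)²) - b) = 28 - 4*(((-14 + N + b) - 1*1) - b) = 28 - 4*(((-14 + N + b) - 1) - b) = 28 - 4*((-15 + N + b) - b) = 28 - 4*(-15 + N) = 28 + (60 - 4*N) = 88 - 4*N)
-D(-162, 7*(-2) + 7) = -(88 - 4*(7*(-2) + 7)) = -(88 - 4*(-14 + 7)) = -(88 - 4*(-7)) = -(88 + 28) = -1*116 = -116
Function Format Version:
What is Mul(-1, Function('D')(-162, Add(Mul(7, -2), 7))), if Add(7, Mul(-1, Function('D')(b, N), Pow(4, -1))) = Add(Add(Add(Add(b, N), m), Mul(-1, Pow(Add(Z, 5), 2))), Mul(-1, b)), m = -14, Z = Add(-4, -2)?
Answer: -116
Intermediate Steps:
Z = -6
Function('D')(b, N) = Add(88, Mul(-4, N)) (Function('D')(b, N) = Add(28, Mul(-4, Add(Add(Add(Add(b, N), -14), Mul(-1, Pow(Add(-6, 5), 2))), Mul(-1, b)))) = Add(28, Mul(-4, Add(Add(Add(Add(N, b), -14), Mul(-1, Pow(-1, 2))), Mul(-1, b)))) = Add(28, Mul(-4, Add(Add(Add(-14, N, b), Mul(-1, 1)), Mul(-1, b)))) = Add(28, Mul(-4, Add(Add(Add(-14, N, b), -1), Mul(-1, b)))) = Add(28, Mul(-4, Add(Add(-15, N, b), Mul(-1, b)))) = Add(28, Mul(-4, Add(-15, N))) = Add(28, Add(60, Mul(-4, N))) = Add(88, Mul(-4, N)))
Mul(-1, Function('D')(-162, Add(Mul(7, -2), 7))) = Mul(-1, Add(88, Mul(-4, Add(Mul(7, -2), 7)))) = Mul(-1, Add(88, Mul(-4, Add(-14, 7)))) = Mul(-1, Add(88, Mul(-4, -7))) = Mul(-1, Add(88, 28)) = Mul(-1, 116) = -116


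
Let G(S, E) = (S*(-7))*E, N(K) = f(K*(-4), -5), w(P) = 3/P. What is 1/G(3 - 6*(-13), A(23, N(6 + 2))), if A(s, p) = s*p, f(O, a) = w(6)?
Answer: -2/13041 ≈ -0.00015336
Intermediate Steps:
f(O, a) = ½ (f(O, a) = 3/6 = 3*(⅙) = ½)
N(K) = ½
A(s, p) = p*s
G(S, E) = -7*E*S (G(S, E) = (-7*S)*E = -7*E*S)
1/G(3 - 6*(-13), A(23, N(6 + 2))) = 1/(-7*(½)*23*(3 - 6*(-13))) = 1/(-7*23/2*(3 + 78)) = 1/(-7*23/2*81) = 1/(-13041/2) = -2/13041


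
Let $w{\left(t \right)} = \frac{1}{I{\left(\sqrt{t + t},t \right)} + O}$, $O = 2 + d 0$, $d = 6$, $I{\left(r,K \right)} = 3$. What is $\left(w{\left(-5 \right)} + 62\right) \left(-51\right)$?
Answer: $- \frac{15861}{5} \approx -3172.2$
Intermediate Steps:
$O = 2$ ($O = 2 + 6 \cdot 0 = 2 + 0 = 2$)
$w{\left(t \right)} = \frac{1}{5}$ ($w{\left(t \right)} = \frac{1}{3 + 2} = \frac{1}{5}$)
$\left(w{\left(-5 \right)} + 62\right) \left(-51\right) = \left(\frac{1}{5} + 62\right) \left(-51\right) = \frac{311}{5} \left(-51\right) = - \frac{15861}{5}$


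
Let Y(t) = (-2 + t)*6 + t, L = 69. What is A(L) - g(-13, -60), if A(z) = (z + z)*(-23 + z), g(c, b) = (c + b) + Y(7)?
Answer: 6384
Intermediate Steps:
Y(t) = -12 + 7*t (Y(t) = (-12 + 6*t) + t = -12 + 7*t)
g(c, b) = 37 + b + c (g(c, b) = (c + b) + (-12 + 7*7) = (b + c) + (-12 + 49) = (b + c) + 37 = 37 + b + c)
A(z) = 2*z*(-23 + z) (A(z) = (2*z)*(-23 + z) = 2*z*(-23 + z))
A(L) - g(-13, -60) = 2*69*(-23 + 69) - (37 - 60 - 13) = 2*69*46 - 1*(-36) = 6348 + 36 = 6384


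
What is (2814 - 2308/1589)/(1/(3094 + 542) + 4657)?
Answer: 16249785768/26906303417 ≈ 0.60394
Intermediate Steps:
(2814 - 2308/1589)/(1/(3094 + 542) + 4657) = (2814 - 2308*1/1589)/(1/3636 + 4657) = (2814 - 2308/1589)/(1/3636 + 4657) = 4469138/(1589*(16932853/3636)) = (4469138/1589)*(3636/16932853) = 16249785768/26906303417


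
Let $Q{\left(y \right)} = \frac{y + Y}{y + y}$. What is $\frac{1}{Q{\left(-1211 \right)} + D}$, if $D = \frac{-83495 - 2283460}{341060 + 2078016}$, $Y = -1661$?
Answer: $\frac{2929501036}{607410631} \approx 4.8229$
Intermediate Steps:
$Q{\left(y \right)} = \frac{-1661 + y}{2 y}$ ($Q{\left(y \right)} = \frac{y - 1661}{y + y} = \frac{-1661 + y}{2 y}$)
$D = - \frac{2366955}{2419076} \approx -0.97845$
$\frac{1}{Q{\left(-1211 \right)} + D} = \frac{1}{\frac{-1661 - 1211}{2 \left(-1211\right)} - \frac{2366955}{2419076}} = \frac{1}{\frac{1}{2} \left(- \frac{1}{1211}\right) \left(-2872\right) - \frac{2366955}{2419076}} = \frac{1}{\frac{1436}{1211} - \frac{2366955}{2419076}} = \frac{1}{\frac{607410631}{2929501036}} = \frac{2929501036}{607410631}$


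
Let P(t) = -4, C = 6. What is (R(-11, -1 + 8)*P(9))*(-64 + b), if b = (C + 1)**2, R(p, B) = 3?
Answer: 180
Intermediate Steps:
b = 49 (b = (6 + 1)**2 = 7**2 = 49)
(R(-11, -1 + 8)*P(9))*(-64 + b) = (3*(-4))*(-64 + 49) = -12*(-15) = 180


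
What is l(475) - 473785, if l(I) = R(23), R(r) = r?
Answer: -473762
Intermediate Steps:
l(I) = 23
l(475) - 473785 = 23 - 473785 = -473762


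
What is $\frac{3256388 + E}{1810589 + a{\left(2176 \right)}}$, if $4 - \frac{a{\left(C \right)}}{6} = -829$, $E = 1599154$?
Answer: $\frac{4855542}{1815587} \approx 2.6744$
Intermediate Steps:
$a{\left(C \right)} = 4998$ ($a{\left(C \right)} = 24 - -4974 = 24 + 4974 = 4998$)
$\frac{3256388 + E}{1810589 + a{\left(2176 \right)}} = \frac{3256388 + 1599154}{1810589 + 4998} = \frac{4855542}{1815587}$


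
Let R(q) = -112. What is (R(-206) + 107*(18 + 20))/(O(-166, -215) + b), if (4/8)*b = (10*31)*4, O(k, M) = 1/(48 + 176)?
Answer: 885696/555521 ≈ 1.5944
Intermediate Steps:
O(k, M) = 1/224
b = 2480 (b = 2*((10*31)*4) = 2*(310*4) = 2*1240 = 2480)
(R(-206) + 107*(18 + 20))/(O(-166, -215) + b) = (-112 + 107*(18 + 20))/(1/224 + 2480) = (-112 + 107*38)/(555521/224) = (-112 + 4066)*(224/555521) = 3954*(224/555521) = 885696/555521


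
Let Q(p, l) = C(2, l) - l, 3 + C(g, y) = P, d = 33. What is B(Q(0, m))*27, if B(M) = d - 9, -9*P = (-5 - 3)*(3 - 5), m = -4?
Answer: 648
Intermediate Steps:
P = -16/9 (P = -(-5 - 3)*(3 - 5)/9 = -(-8)*(-2)/9 = -1/9*16 = -16/9 ≈ -1.7778)
C(g, y) = -43/9 (C(g, y) = -3 - 16/9 = -43/9)
Q(p, l) = -43/9 - l
B(M) = 24 (B(M) = 33 - 9 = 24)
B(Q(0, m))*27 = 24*27 = 648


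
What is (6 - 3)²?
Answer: 9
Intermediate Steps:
(6 - 3)² = 3² = 9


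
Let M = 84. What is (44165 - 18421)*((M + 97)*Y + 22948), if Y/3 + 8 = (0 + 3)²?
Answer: 604752304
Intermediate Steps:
Y = 3 (Y = -24 + 3*(0 + 3)² = -24 + 3*3² = -24 + 3*9 = -24 + 27 = 3)
(44165 - 18421)*((M + 97)*Y + 22948) = (44165 - 18421)*((84 + 97)*3 + 22948) = 25744*(181*3 + 22948) = 25744*(543 + 22948) = 25744*23491 = 604752304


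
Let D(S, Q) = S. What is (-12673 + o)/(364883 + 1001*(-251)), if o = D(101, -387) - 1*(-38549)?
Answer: 25977/113632 ≈ 0.22861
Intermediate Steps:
o = 38650 (o = 101 - 1*(-38549) = 101 + 38549 = 38650)
(-12673 + o)/(364883 + 1001*(-251)) = (-12673 + 38650)/(364883 + 1001*(-251)) = 25977/(364883 - 251251) = 25977/113632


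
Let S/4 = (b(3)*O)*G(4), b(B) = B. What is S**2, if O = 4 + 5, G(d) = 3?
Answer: 104976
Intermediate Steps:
O = 9
S = 324 (S = 4*((3*9)*3) = 4*(27*3) = 4*81 = 324)
S**2 = 324**2 = 104976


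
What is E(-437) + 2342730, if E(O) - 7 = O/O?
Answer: 2342738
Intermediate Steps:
E(O) = 8 (E(O) = 7 + O/O = 7 + 1 = 8)
E(-437) + 2342730 = 8 + 2342730 = 2342738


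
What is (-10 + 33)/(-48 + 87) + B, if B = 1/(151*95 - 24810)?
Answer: 1424/2415 ≈ 0.58965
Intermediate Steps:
B = -1/10465 (B = 1/(14345 - 24810) = 1/(-10465) = -1/10465 ≈ -9.5557e-5)
(-10 + 33)/(-48 + 87) + B = (-10 + 33)/(-48 + 87) - 1/10465 = 23/39 - 1/10465 = 1424/2415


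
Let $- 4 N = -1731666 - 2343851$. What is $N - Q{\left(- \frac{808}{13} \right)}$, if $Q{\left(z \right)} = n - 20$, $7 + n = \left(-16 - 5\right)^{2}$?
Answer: $\frac{4073861}{4} \approx 1.0185 \cdot 10^{6}$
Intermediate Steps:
$n = 434$ ($n = -7 + \left(-16 - 5\right)^{2} = -7 + \left(-21\right)^{2} = -7 + 441 = 434$)
$Q{\left(z \right)} = 414$ ($Q{\left(z \right)} = 434 - 20 = 414$)
$N = \frac{4075517}{4}$ ($N = - \frac{-1731666 - 2343851}{4} = \left(- \frac{1}{4}\right) \left(-4075517\right) = \frac{4075517}{4} \approx 1.0189 \cdot 10^{6}$)
$N - Q{\left(- \frac{808}{13} \right)} = \frac{4075517}{4} - 414 = \frac{4073861}{4}$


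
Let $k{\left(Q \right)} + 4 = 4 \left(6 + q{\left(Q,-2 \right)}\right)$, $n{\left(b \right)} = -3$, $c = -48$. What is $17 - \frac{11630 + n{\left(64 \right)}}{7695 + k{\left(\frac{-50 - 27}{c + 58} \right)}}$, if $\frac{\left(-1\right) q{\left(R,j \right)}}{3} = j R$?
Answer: $\frac{581932}{37651} \approx 15.456$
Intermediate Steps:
$q{\left(R,j \right)} = - 3 R j$ ($q{\left(R,j \right)} = - 3 j R = - 3 R j$)
$k{\left(Q \right)} = 20 + 24 Q$ ($k{\left(Q \right)} = -4 + 4 \left(6 - 3 Q \left(-2\right)\right) = -4 + 4 \left(6 + 6 Q\right) = -4 + \left(24 + 24 Q\right) = 20 + 24 Q$)
$17 - \frac{11630 + n{\left(64 \right)}}{7695 + k{\left(\frac{-50 - 27}{c + 58} \right)}} = 17 - \frac{11630 - 3}{7695 + \left(20 + 24 \frac{-50 - 27}{-48 + 58}\right)} = 17 - \frac{11627}{7695 + \left(20 + 24 \left(- \frac{77}{10}\right)\right)} = 17 - \frac{11627}{7695 + \left(20 - \frac{924}{5}\right)} = 17 - \frac{11627}{7695 - \frac{824}{5}} = 17 - \frac{11627}{\frac{37651}{5}} = 17 - 11627 \cdot \frac{5}{37651} = 17 - \frac{58135}{37651} = \frac{581932}{37651}$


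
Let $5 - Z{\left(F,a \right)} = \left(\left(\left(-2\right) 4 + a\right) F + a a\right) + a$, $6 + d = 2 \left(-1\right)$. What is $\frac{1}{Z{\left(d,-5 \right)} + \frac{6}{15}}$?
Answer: $- \frac{5}{593} \approx -0.0084317$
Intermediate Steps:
$d = -8$ ($d = -6 + 2 \left(-1\right) = -6 - 2 = -8$)
$Z{\left(F,a \right)} = 5 - a - a^{2} - F \left(-8 + a\right)$ ($Z{\left(F,a \right)} = 5 - \left(\left(\left(\left(-2\right) 4 + a\right) F + a a\right) + a\right) = 5 - \left(\left(\left(-8 + a\right) F + a^{2}\right) + a\right) = 5 - \left(\left(F \left(-8 + a\right) + a^{2}\right) + a\right) = 5 - \left(\left(a^{2} + F \left(-8 + a\right)\right) + a\right) = 5 - \left(a + a^{2} + F \left(-8 + a\right)\right) = 5 - a - a^{2} - F \left(-8 + a\right)$)
$\frac{1}{Z{\left(d,-5 \right)} + \frac{6}{15}} = \frac{1}{\left(5 - -5 - \left(-5\right)^{2} + 8 \left(-8\right) - \left(-8\right) \left(-5\right)\right) + \frac{6}{15}} = \frac{1}{\left(5 + 5 - 25 - 64 - 40\right) + 6 \cdot \frac{1}{15}} = \frac{1}{\left(5 + 5 - 25 - 64 - 40\right) + \frac{2}{5}} = \frac{1}{-119 + \frac{2}{5}} = \frac{1}{- \frac{593}{5}} = - \frac{5}{593}$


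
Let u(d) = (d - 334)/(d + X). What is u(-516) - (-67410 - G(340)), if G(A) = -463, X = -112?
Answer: 21021783/314 ≈ 66948.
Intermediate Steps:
u(d) = (-334 + d)/(-112 + d) (u(d) = (d - 334)/(d - 112) = (-334 + d)/(-112 + d))
u(-516) - (-67410 - G(340)) = (-334 - 516)/(-112 - 516) - (-67410 - 1*(-463)) = -850/(-628) - (-67410 + 463) = -1/628*(-850) - 1*(-66947) = 425/314 + 66947 = 21021783/314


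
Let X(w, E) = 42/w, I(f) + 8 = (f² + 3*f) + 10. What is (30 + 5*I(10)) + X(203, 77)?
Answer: 20016/29 ≈ 690.21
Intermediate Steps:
I(f) = 2 + f² + 3*f (I(f) = -8 + ((f² + 3*f) + 10) = -8 + (10 + f² + 3*f) = 2 + f² + 3*f)
(30 + 5*I(10)) + X(203, 77) = (30 + 5*(2 + 10² + 3*10)) + 42/203 = (30 + 5*(2 + 100 + 30)) + 42*(1/203) = (30 + 5*132) + 6/29 = (30 + 660) + 6/29 = 690 + 6/29 = 20016/29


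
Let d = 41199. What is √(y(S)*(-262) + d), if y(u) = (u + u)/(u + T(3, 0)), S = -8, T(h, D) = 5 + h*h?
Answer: √377079/3 ≈ 204.69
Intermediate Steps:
T(h, D) = 5 + h²
y(u) = 2*u/(14 + u) (y(u) = (u + u)/(u + (5 + 3²)) = (2*u)/(u + (5 + 9)) = (2*u)/(u + 14) = (2*u)/(14 + u) = 2*u/(14 + u))
√(y(S)*(-262) + d) = √((2*(-8)/(14 - 8))*(-262) + 41199) = √((2*(-8)/6)*(-262) + 41199) = √((2*(-8)*(⅙))*(-262) + 41199) = √(-8/3*(-262) + 41199) = √(2096/3 + 41199) = √(125693/3) = √377079/3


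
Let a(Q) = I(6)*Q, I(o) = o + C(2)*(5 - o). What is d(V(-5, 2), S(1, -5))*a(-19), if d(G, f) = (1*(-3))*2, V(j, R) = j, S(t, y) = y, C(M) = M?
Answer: 456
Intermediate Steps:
d(G, f) = -6 (d(G, f) = -3*2 = -6)
I(o) = 10 - o (I(o) = o + 2*(5 - o) = o + (10 - 2*o) = 10 - o)
a(Q) = 4*Q (a(Q) = (10 - 1*6)*Q = (10 - 6)*Q = 4*Q)
d(V(-5, 2), S(1, -5))*a(-19) = -24*(-19) = -6*(-76) = 456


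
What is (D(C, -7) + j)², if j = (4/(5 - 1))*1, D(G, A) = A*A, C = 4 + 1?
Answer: 2500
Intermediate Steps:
C = 5
D(G, A) = A²
j = 1 (j = (4/4)*1 = ((¼)*4)*1 = 1*1 = 1)
(D(C, -7) + j)² = ((-7)² + 1)² = (49 + 1)² = 50² = 2500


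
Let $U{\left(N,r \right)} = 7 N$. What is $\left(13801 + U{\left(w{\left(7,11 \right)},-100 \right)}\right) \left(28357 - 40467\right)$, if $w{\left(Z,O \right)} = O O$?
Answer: $-177387280$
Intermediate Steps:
$w{\left(Z,O \right)} = O^{2}$
$\left(13801 + U{\left(w{\left(7,11 \right)},-100 \right)}\right) \left(28357 - 40467\right) = \left(13801 + 7 \cdot 11^{2}\right) \left(28357 - 40467\right) = \left(13801 + 7 \cdot 121\right) \left(-12110\right) = \left(13801 + 847\right) \left(-12110\right) = 14648 \left(-12110\right) = -177387280$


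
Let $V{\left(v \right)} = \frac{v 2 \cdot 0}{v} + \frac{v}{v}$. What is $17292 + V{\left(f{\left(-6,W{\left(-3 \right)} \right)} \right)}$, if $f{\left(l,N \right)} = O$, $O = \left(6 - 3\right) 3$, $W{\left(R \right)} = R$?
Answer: $17293$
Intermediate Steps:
$O = 9$ ($O = 3 \cdot 3 = 9$)
$f{\left(l,N \right)} = 9$
$V{\left(v \right)} = 1$ ($V{\left(v \right)} = \frac{2 v 0}{v} + 1 = \frac{0}{v} + 1 = 0 + 1 = 1$)
$17292 + V{\left(f{\left(-6,W{\left(-3 \right)} \right)} \right)} = 17292 + 1 = 17293$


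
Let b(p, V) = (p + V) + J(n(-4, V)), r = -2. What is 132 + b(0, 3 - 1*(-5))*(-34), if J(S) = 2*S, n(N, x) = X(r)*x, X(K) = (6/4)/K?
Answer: 268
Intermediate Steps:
X(K) = 3/(2*K) (X(K) = (6*(¼))/K = 3/(2*K))
n(N, x) = -3*x/4 (n(N, x) = ((3/2)/(-2))*x = ((3/2)*(-½))*x = -3*x/4)
b(p, V) = p - V/2 (b(p, V) = (p + V) + 2*(-3*V/4) = (V + p) - 3*V/2 = p - V/2)
132 + b(0, 3 - 1*(-5))*(-34) = 132 + (0 - (3 - 1*(-5))/2)*(-34) = 132 + (0 - (3 + 5)/2)*(-34) = 132 + (0 - ½*8)*(-34) = 132 + (0 - 4)*(-34) = 132 - 4*(-34) = 132 + 136 = 268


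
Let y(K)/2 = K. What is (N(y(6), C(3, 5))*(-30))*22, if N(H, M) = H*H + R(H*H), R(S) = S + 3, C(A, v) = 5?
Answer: -192060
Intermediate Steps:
y(K) = 2*K
R(S) = 3 + S
N(H, M) = 3 + 2*H² (N(H, M) = H*H + (3 + H*H) = H² + (3 + H²) = 3 + 2*H²)
(N(y(6), C(3, 5))*(-30))*22 = ((3 + 2*(2*6)²)*(-30))*22 = ((3 + 2*12²)*(-30))*22 = ((3 + 2*144)*(-30))*22 = ((3 + 288)*(-30))*22 = (291*(-30))*22 = -8730*22 = -192060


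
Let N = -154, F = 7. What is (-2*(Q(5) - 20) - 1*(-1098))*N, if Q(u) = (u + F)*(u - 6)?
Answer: -178948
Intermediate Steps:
Q(u) = (-6 + u)*(7 + u) (Q(u) = (u + 7)*(u - 6) = (7 + u)*(-6 + u) = (-6 + u)*(7 + u))
(-2*(Q(5) - 20) - 1*(-1098))*N = (-2*((-42 + 5 + 5**2) - 20) - 1*(-1098))*(-154) = (-2*((-42 + 5 + 25) - 20) + 1098)*(-154) = (-2*(-12 - 20) + 1098)*(-154) = (-2*(-32) + 1098)*(-154) = (64 + 1098)*(-154) = 1162*(-154) = -178948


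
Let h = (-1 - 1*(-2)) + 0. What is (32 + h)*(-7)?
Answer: -231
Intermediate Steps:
h = 1 (h = (-1 + 2) + 0 = 1 + 0 = 1)
(32 + h)*(-7) = (32 + 1)*(-7) = 33*(-7) = -231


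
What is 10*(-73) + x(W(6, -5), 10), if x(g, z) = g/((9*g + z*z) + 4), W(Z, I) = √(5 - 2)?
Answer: -7718317/10573 + 104*√3/10573 ≈ -729.99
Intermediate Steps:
W(Z, I) = √3
x(g, z) = g/(4 + z² + 9*g) (x(g, z) = g/((9*g + z²) + 4) = g/((z² + 9*g) + 4) = g/(4 + z² + 9*g))
10*(-73) + x(W(6, -5), 10) = 10*(-73) + √3/(4 + 10² + 9*√3) = -730 + √3/(4 + 100 + 9*√3) = -730 + √3/(104 + 9*√3)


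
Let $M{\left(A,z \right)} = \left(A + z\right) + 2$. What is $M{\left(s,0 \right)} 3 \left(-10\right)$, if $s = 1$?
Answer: $-90$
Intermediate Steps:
$M{\left(A,z \right)} = 2 + A + z$
$M{\left(s,0 \right)} 3 \left(-10\right) = \left(2 + 1 + 0\right) 3 \left(-10\right) = 3 \cdot 3 \left(-10\right) = 9 \left(-10\right) = -90$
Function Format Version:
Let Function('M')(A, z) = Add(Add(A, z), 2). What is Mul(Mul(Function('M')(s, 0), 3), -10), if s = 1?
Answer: -90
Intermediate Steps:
Function('M')(A, z) = Add(2, A, z)
Mul(Mul(Function('M')(s, 0), 3), -10) = Mul(Mul(Add(2, 1, 0), 3), -10) = Mul(Mul(3, 3), -10) = Mul(9, -10) = -90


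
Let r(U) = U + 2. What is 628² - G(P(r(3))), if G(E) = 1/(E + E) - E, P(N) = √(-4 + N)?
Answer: 788769/2 ≈ 3.9438e+5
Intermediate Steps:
r(U) = 2 + U
G(E) = 1/(2*E) - E
628² - G(P(r(3))) = 628² - (1/(2*(√(-4 + (2 + 3)))) - √(-4 + (2 + 3))) = 394384 - (1/(2*(√(-4 + 5))) - √(-4 + 5)) = 394384 - (1/(2*(√1)) - √1) = 394384 - ((½)/1 - 1*1) = 394384 - ((½)*1 - 1) = 394384 - (½ - 1) = 394384 - 1*(-½) = 394384 + ½ = 788769/2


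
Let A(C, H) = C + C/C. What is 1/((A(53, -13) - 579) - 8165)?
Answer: -1/8690 ≈ -0.00011507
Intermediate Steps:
A(C, H) = 1 + C (A(C, H) = C + 1 = 1 + C)
1/((A(53, -13) - 579) - 8165) = 1/(((1 + 53) - 579) - 8165) = 1/((54 - 579) - 8165) = 1/(-525 - 8165) = 1/(-8690) = -1/8690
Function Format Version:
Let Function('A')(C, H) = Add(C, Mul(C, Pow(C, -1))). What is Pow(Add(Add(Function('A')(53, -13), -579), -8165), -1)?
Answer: Rational(-1, 8690) ≈ -0.00011507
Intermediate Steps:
Function('A')(C, H) = Add(1, C) (Function('A')(C, H) = Add(C, 1) = Add(1, C))
Pow(Add(Add(Function('A')(53, -13), -579), -8165), -1) = Pow(Add(Add(Add(1, 53), -579), -8165), -1) = Pow(Add(Add(54, -579), -8165), -1) = Pow(Add(-525, -8165), -1) = Pow(-8690, -1) = Rational(-1, 8690)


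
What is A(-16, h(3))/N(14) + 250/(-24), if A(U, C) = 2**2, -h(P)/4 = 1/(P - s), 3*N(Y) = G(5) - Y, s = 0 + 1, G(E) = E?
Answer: -47/4 ≈ -11.750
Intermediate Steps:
s = 1
N(Y) = 5/3 - Y/3 (N(Y) = (5 - Y)/3 = 5/3 - Y/3)
h(P) = -4/(-1 + P) (h(P) = -4/(P - 1*1) = -4/(P - 1) = -4/(-1 + P))
A(U, C) = 4
A(-16, h(3))/N(14) + 250/(-24) = 4/(5/3 - 1/3*14) + 250/(-24) = 4/(5/3 - 14/3) + 250*(-1/24) = 4/(-3) - 125/12 = 4*(-1/3) - 125/12 = -4/3 - 125/12 = -47/4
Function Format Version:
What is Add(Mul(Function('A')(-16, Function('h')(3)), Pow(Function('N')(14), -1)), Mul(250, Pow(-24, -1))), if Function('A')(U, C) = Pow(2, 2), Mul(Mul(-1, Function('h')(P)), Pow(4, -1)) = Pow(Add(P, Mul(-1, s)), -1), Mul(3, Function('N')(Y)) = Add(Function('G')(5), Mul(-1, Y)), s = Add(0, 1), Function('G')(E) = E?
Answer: Rational(-47, 4) ≈ -11.750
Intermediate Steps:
s = 1
Function('N')(Y) = Add(Rational(5, 3), Mul(Rational(-1, 3), Y)) (Function('N')(Y) = Mul(Rational(1, 3), Add(5, Mul(-1, Y))) = Add(Rational(5, 3), Mul(Rational(-1, 3), Y)))
Function('h')(P) = Mul(-4, Pow(Add(-1, P), -1)) (Function('h')(P) = Mul(-4, Pow(Add(P, Mul(-1, 1)), -1)) = Mul(-4, Pow(Add(P, -1), -1)) = Mul(-4, Pow(Add(-1, P), -1)))
Function('A')(U, C) = 4
Add(Mul(Function('A')(-16, Function('h')(3)), Pow(Function('N')(14), -1)), Mul(250, Pow(-24, -1))) = Add(Mul(4, Pow(Add(Rational(5, 3), Mul(Rational(-1, 3), 14)), -1)), Mul(250, Pow(-24, -1))) = Add(Mul(4, Pow(Add(Rational(5, 3), Rational(-14, 3)), -1)), Mul(250, Rational(-1, 24))) = Add(Mul(4, Pow(-3, -1)), Rational(-125, 12)) = Add(Mul(4, Rational(-1, 3)), Rational(-125, 12)) = Add(Rational(-4, 3), Rational(-125, 12)) = Rational(-47, 4)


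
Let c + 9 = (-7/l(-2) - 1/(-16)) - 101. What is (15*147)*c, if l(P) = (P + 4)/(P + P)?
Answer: -3384675/16 ≈ -2.1154e+5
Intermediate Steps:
l(P) = (4 + P)/(2*P) (l(P) = (4 + P)/((2*P)) = (4 + P)*(1/(2*P)) = (4 + P)/(2*P))
c = -1535/16 (c = -9 + ((-7*(-4/(4 - 2)) - 1/(-16)) - 101) = -9 + ((-7/((½)*(-½)*2) - 1*(-1/16)) - 101) = -9 + ((-7/(-½) + 1/16) - 101) = -9 + ((-7*(-2) + 1/16) - 101) = -9 + ((14 + 1/16) - 101) = -9 + (225/16 - 101) = -9 - 1391/16 = -1535/16 ≈ -95.938)
(15*147)*c = (15*147)*(-1535/16) = 2205*(-1535/16) = -3384675/16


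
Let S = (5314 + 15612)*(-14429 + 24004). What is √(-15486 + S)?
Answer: 2*√50087741 ≈ 14155.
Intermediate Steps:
S = 200366450 (S = 20926*9575 = 200366450)
√(-15486 + S) = √(-15486 + 200366450) = √200350964 = 2*√50087741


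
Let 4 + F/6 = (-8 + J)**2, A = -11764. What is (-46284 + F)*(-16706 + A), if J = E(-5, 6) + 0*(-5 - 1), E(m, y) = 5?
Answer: 1316851380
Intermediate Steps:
J = 5 (J = 5 + 0*(-5 - 1) = 5 + 0*(-6) = 5 + 0 = 5)
F = 30 (F = -24 + 6*(-8 + 5)**2 = -24 + 6*(-3)**2 = -24 + 6*9 = -24 + 54 = 30)
(-46284 + F)*(-16706 + A) = (-46284 + 30)*(-16706 - 11764) = -46254*(-28470) = 1316851380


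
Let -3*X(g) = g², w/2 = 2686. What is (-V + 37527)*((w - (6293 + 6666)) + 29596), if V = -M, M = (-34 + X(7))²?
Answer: 7935212896/9 ≈ 8.8169e+8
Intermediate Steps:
w = 5372 (w = 2*2686 = 5372)
X(g) = -g²/3
M = 22801/9 (M = (-34 - ⅓*7²)² = (-34 - ⅓*49)² = (-34 - 49/3)² = (-151/3)² = 22801/9 ≈ 2533.4)
V = -22801/9 (V = -1*22801/9 = -22801/9 ≈ -2533.4)
(-V + 37527)*((w - (6293 + 6666)) + 29596) = (-1*(-22801/9) + 37527)*((5372 - (6293 + 6666)) + 29596) = (22801/9 + 37527)*((5372 - 1*12959) + 29596) = 360544*((5372 - 12959) + 29596)/9 = 360544*(-7587 + 29596)/9 = (360544/9)*22009 = 7935212896/9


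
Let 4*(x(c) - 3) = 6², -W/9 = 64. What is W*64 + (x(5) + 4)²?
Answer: -36608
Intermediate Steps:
W = -576 (W = -9*64 = -576)
x(c) = 12 (x(c) = 3 + (¼)*6² = 3 + (¼)*36 = 3 + 9 = 12)
W*64 + (x(5) + 4)² = -576*64 + (12 + 4)² = -36864 + 16² = -36864 + 256 = -36608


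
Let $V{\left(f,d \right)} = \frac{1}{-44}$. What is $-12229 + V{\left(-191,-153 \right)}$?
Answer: $- \frac{538077}{44} \approx -12229.0$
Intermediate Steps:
$V{\left(f,d \right)} = - \frac{1}{44}$
$-12229 + V{\left(-191,-153 \right)} = -12229 - \frac{1}{44} = - \frac{538077}{44}$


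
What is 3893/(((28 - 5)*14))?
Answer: 3893/322 ≈ 12.090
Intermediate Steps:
3893/(((28 - 5)*14)) = 3893/((23*14)) = 3893/322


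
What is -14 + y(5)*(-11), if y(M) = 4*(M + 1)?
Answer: -278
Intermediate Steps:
y(M) = 4 + 4*M (y(M) = 4*(1 + M) = 4 + 4*M)
-14 + y(5)*(-11) = -14 + (4 + 4*5)*(-11) = -14 + (4 + 20)*(-11) = -14 + 24*(-11) = -14 - 264 = -278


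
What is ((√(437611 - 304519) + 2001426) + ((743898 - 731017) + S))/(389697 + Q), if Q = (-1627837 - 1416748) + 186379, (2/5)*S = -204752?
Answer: -1502427/2468509 - 6*√3697/2468509 ≈ -0.60879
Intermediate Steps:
S = -511880 (S = (5/2)*(-204752) = -511880)
Q = -2858206 (Q = -3044585 + 186379 = -2858206)
((√(437611 - 304519) + 2001426) + ((743898 - 731017) + S))/(389697 + Q) = ((√(437611 - 304519) + 2001426) + ((743898 - 731017) - 511880))/(389697 - 2858206) = ((√133092 + 2001426) + (12881 - 511880))/(-2468509) = ((6*√3697 + 2001426) - 498999)*(-1/2468509) = ((2001426 + 6*√3697) - 498999)*(-1/2468509) = (1502427 + 6*√3697)*(-1/2468509) = -1502427/2468509 - 6*√3697/2468509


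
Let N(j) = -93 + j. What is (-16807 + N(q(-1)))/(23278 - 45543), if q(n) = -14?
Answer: 16914/22265 ≈ 0.75967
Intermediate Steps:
(-16807 + N(q(-1)))/(23278 - 45543) = (-16807 + (-93 - 14))/(23278 - 45543) = (-16807 - 107)/(-22265) = -16914*(-1/22265) = 16914/22265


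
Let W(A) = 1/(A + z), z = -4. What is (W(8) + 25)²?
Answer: 10201/16 ≈ 637.56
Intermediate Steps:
W(A) = 1/(-4 + A) (W(A) = 1/(A - 4) = 1/(-4 + A))
(W(8) + 25)² = (1/(-4 + 8) + 25)² = (1/4 + 25)² = (¼ + 25)² = (101/4)² = 10201/16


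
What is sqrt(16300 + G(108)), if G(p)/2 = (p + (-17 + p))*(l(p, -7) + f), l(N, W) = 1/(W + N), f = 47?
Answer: 2*sqrt(89284101)/101 ≈ 187.11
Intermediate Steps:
l(N, W) = 1/(N + W)
G(p) = 2*(-17 + 2*p)*(47 + 1/(-7 + p)) (G(p) = 2*((p + (-17 + p))*(1/(p - 7) + 47)) = 2*((-17 + 2*p)*(1/(-7 + p) + 47)) = 2*((-17 + 2*p)*(47 + 1/(-7 + p))) = 2*(-17 + 2*p)*(47 + 1/(-7 + p)))
sqrt(16300 + G(108)) = sqrt(16300 + 2*(5576 - 1455*108 + 94*108**2)/(-7 + 108)) = sqrt(16300 + 2*(5576 - 157140 + 94*11664)/101) = sqrt(16300 + 2*(1/101)*(5576 - 157140 + 1096416)) = sqrt(16300 + 2*(1/101)*944852) = sqrt(16300 + 1889704/101) = sqrt(3536004/101) = 2*sqrt(89284101)/101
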